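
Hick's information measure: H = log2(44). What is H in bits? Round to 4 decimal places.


H = log2(n)
H = log2(44)
= 5.4594


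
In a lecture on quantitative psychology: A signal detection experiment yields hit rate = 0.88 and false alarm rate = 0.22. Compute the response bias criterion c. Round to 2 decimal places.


c = -0.5 * (z(HR) + z(FAR))
z(0.88) = 1.175
z(0.22) = -0.7722
c = -0.5 * (1.175 + -0.7722)
= -0.5 * 0.4028
= -0.20


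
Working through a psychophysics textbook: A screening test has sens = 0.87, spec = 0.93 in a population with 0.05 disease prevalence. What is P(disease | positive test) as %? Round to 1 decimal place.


PPV = (sens * prev) / (sens * prev + (1-spec) * (1-prev))
Numerator = 0.87 * 0.05 = 0.0435
P(positive and no disease) = (1 - spec) * (1 - prev) = (1 - 0.93) * (1 - 0.05) = 0.0665
Denominator = 0.0435 + 0.0665 = 0.11
PPV = 0.0435 / 0.11 = 0.395455
As percentage = 39.5


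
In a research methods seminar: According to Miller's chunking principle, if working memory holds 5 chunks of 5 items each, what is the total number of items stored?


Total items = chunks * items_per_chunk
= 5 * 5
= 25


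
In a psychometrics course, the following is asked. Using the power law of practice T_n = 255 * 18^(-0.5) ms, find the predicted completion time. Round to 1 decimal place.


T_n = 255 * 18^(-0.5)
18^(-0.5) = 0.235702
T_n = 255 * 0.235702
= 60.1 ms


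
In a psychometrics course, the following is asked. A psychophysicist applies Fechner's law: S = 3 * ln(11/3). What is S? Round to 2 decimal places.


S = 3 * ln(11/3)
I/I0 = 3.666667
ln(3.666667) = 1.2993
S = 3 * 1.2993
= 3.90


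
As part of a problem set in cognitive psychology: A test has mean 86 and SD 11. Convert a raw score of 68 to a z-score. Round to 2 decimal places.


z = (X - mu) / sigma
= (68 - 86) / 11
= -18 / 11
= -1.64


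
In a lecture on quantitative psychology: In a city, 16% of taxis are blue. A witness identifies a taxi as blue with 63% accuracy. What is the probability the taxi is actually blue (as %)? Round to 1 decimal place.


P(blue | says blue) = P(says blue | blue)*P(blue) / [P(says blue | blue)*P(blue) + P(says blue | not blue)*P(not blue)]
Numerator = 0.63 * 0.16 = 0.1008
False identification = 0.37 * 0.84 = 0.3108
P = 0.1008 / (0.1008 + 0.3108)
= 0.1008 / 0.4116
As percentage = 24.5


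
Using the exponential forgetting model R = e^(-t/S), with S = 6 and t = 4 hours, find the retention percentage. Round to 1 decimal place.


R = e^(-t/S)
-t/S = -4/6 = -0.666667
R = e^(-0.666667) = 0.513417
Percentage = 0.513417 * 100
= 51.3


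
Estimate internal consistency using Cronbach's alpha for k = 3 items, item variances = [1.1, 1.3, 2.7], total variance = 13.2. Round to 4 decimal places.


alpha = (k/(k-1)) * (1 - sum(s_i^2)/s_total^2)
sum(item variances) = 5.1
k/(k-1) = 3/2 = 1.5
1 - 5.1/13.2 = 1 - 0.386364 = 0.613636
alpha = 1.5 * 0.613636
= 0.9205


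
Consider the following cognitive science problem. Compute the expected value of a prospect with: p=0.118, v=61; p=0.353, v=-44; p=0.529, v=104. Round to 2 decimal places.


EU = sum(p_i * v_i)
0.118 * 61 = 7.198
0.353 * -44 = -15.532
0.529 * 104 = 55.016
EU = 7.198 + -15.532 + 55.016
= 46.68


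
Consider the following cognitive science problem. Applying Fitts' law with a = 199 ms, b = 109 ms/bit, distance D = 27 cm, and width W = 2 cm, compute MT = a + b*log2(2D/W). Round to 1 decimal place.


MT = 199 + 109 * log2(2*27/2)
2D/W = 27.0
log2(27.0) = 4.7549
MT = 199 + 109 * 4.7549
= 717.3 ms


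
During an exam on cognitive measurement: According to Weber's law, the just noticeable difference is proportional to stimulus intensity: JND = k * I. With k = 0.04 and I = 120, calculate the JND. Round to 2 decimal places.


JND = k * I
JND = 0.04 * 120
= 4.80


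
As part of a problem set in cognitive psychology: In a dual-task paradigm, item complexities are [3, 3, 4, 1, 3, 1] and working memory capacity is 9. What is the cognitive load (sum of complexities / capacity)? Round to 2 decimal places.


Total complexity = 3 + 3 + 4 + 1 + 3 + 1 = 15
Load = total / capacity = 15 / 9
= 1.67


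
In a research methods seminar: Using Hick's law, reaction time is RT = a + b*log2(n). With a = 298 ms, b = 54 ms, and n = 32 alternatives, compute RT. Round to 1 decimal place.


RT = 298 + 54 * log2(32)
log2(32) = 5.0
RT = 298 + 54 * 5.0
= 298 + 270.0
= 568.0 ms


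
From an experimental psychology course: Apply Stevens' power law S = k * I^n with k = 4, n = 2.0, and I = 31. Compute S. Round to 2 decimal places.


S = 4 * 31^2.0
31^2.0 = 961.0
S = 4 * 961.0
= 3844.00


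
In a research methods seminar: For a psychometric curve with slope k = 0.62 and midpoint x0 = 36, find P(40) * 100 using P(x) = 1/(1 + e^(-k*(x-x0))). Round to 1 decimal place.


P(x) = 1/(1 + e^(-0.62*(40 - 36)))
Exponent = -0.62 * 4 = -2.48
e^(-2.48) = 0.083743
P = 1/(1 + 0.083743) = 0.922728
Percentage = 92.3


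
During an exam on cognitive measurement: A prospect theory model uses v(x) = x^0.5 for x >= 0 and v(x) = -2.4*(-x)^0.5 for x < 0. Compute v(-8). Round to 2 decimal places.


Since x = -8 < 0, use v(x) = -lambda*(-x)^alpha
(-x) = 8
8^0.5 = 2.8284
v(-8) = -2.4 * 2.8284
= -6.79


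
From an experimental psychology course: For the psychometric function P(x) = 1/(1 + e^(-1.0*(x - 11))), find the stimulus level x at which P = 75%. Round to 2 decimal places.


At P = 0.75: 0.75 = 1/(1 + e^(-k*(x-x0)))
Solving: e^(-k*(x-x0)) = 1/3
x = x0 + ln(3)/k
ln(3) = 1.0986
x = 11 + 1.0986/1.0
= 11 + 1.0986
= 12.10


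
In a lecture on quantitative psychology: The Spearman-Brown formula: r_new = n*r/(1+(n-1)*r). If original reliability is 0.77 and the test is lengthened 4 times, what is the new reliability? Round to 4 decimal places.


r_new = n*r / (1 + (n-1)*r)
Numerator = 4 * 0.77 = 3.08
Denominator = 1 + 3 * 0.77 = 3.31
r_new = 3.08 / 3.31
= 0.9305


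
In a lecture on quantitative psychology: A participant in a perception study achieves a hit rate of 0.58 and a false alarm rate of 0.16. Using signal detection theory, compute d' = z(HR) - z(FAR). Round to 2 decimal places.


d' = z(HR) - z(FAR)
z(0.58) = 0.2019
z(0.16) = -0.9945
d' = 0.2019 - -0.9945
= 1.20


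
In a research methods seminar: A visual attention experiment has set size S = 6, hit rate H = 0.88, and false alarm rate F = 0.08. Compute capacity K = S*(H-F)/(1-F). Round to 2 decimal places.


K = S * (H - F) / (1 - F)
H - F = 0.8
1 - F = 0.92
K = 6 * 0.8 / 0.92
= 5.22


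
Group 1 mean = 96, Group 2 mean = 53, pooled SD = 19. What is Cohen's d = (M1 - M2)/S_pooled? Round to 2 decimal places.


Cohen's d = (M1 - M2) / S_pooled
= (96 - 53) / 19
= 43 / 19
= 2.26


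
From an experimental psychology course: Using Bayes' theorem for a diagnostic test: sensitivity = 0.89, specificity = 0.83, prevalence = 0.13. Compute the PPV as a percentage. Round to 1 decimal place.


PPV = (sens * prev) / (sens * prev + (1-spec) * (1-prev))
Numerator = 0.89 * 0.13 = 0.1157
P(positive and no disease) = (1 - spec) * (1 - prev) = (1 - 0.83) * (1 - 0.13) = 0.1479
Denominator = 0.1157 + 0.1479 = 0.2636
PPV = 0.1157 / 0.2636 = 0.438923
As percentage = 43.9


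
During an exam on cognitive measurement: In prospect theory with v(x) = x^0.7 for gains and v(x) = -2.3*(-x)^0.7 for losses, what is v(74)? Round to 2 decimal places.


Since x = 74 >= 0, use v(x) = x^0.7
74^0.7 = 20.3452
v(74) = 20.35


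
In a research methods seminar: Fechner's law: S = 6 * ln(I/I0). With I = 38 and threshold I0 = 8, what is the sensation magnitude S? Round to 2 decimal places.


S = 6 * ln(38/8)
I/I0 = 4.75
ln(4.75) = 1.5581
S = 6 * 1.5581
= 9.35


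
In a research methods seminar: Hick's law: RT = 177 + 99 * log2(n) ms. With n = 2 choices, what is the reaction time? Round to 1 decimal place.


RT = 177 + 99 * log2(2)
log2(2) = 1.0
RT = 177 + 99 * 1.0
= 177 + 99.0
= 276.0 ms


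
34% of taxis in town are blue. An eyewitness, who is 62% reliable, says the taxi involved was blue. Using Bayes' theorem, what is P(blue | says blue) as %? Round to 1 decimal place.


P(blue | says blue) = P(says blue | blue)*P(blue) / [P(says blue | blue)*P(blue) + P(says blue | not blue)*P(not blue)]
Numerator = 0.62 * 0.34 = 0.2108
False identification = 0.38 * 0.66 = 0.2508
P = 0.2108 / (0.2108 + 0.2508)
= 0.2108 / 0.4616
As percentage = 45.7


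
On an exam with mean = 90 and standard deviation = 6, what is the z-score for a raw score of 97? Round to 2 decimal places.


z = (X - mu) / sigma
= (97 - 90) / 6
= 7 / 6
= 1.17


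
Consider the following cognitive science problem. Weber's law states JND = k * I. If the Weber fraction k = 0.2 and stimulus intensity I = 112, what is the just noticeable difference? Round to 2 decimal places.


JND = k * I
JND = 0.2 * 112
= 22.40


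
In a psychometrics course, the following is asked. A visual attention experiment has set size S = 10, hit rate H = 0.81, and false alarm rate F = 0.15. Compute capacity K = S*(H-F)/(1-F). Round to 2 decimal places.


K = S * (H - F) / (1 - F)
H - F = 0.66
1 - F = 0.85
K = 10 * 0.66 / 0.85
= 7.76


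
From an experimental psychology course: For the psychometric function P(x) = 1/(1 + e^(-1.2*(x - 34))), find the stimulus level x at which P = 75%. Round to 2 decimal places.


At P = 0.75: 0.75 = 1/(1 + e^(-k*(x-x0)))
Solving: e^(-k*(x-x0)) = 1/3
x = x0 + ln(3)/k
ln(3) = 1.0986
x = 34 + 1.0986/1.2
= 34 + 0.9155
= 34.92


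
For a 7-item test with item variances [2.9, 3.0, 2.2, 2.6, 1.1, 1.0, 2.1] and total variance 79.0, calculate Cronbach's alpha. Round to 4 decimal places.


alpha = (k/(k-1)) * (1 - sum(s_i^2)/s_total^2)
sum(item variances) = 14.9
k/(k-1) = 7/6 = 1.166667
1 - 14.9/79.0 = 1 - 0.188608 = 0.811392
alpha = 1.166667 * 0.811392
= 0.9466


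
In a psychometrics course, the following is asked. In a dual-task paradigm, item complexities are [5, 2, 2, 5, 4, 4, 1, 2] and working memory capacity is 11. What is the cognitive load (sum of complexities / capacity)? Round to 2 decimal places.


Total complexity = 5 + 2 + 2 + 5 + 4 + 4 + 1 + 2 = 25
Load = total / capacity = 25 / 11
= 2.27


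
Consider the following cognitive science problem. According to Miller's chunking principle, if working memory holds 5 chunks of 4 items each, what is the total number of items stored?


Total items = chunks * items_per_chunk
= 5 * 4
= 20


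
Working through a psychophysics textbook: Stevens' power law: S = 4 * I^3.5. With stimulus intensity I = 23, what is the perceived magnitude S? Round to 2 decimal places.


S = 4 * 23^3.5
23^3.5 = 58350.8821
S = 4 * 58350.8821
= 233403.53


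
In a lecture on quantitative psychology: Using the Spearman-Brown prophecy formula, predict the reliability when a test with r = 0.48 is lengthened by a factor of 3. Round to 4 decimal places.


r_new = n*r / (1 + (n-1)*r)
Numerator = 3 * 0.48 = 1.44
Denominator = 1 + 2 * 0.48 = 1.96
r_new = 1.44 / 1.96
= 0.7347


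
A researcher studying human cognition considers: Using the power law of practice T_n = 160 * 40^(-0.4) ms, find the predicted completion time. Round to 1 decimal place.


T_n = 160 * 40^(-0.4)
40^(-0.4) = 0.228653
T_n = 160 * 0.228653
= 36.6 ms


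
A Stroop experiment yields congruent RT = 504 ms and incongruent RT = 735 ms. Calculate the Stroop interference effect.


Stroop effect = RT(incongruent) - RT(congruent)
= 735 - 504
= 231 ms


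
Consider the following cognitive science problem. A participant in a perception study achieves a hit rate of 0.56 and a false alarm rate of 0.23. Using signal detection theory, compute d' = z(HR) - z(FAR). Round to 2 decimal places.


d' = z(HR) - z(FAR)
z(0.56) = 0.151
z(0.23) = -0.7388
d' = 0.151 - -0.7388
= 0.89


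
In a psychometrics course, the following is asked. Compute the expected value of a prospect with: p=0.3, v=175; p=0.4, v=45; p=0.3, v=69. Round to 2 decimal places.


EU = sum(p_i * v_i)
0.3 * 175 = 52.5
0.4 * 45 = 18.0
0.3 * 69 = 20.7
EU = 52.5 + 18.0 + 20.7
= 91.20


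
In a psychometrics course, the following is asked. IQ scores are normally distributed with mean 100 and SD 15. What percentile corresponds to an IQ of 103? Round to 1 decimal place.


z = (IQ - mean) / SD
z = (103 - 100) / 15 = 0.2
Percentile = Phi(0.2) * 100
Phi(0.2) = 0.57926
= 57.9


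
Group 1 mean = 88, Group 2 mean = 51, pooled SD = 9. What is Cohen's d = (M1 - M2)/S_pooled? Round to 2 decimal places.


Cohen's d = (M1 - M2) / S_pooled
= (88 - 51) / 9
= 37 / 9
= 4.11


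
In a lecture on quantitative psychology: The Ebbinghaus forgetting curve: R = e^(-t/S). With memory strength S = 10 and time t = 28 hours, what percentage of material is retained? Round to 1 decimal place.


R = e^(-t/S)
-t/S = -28/10 = -2.8
R = e^(-2.8) = 0.06081
Percentage = 0.06081 * 100
= 6.1


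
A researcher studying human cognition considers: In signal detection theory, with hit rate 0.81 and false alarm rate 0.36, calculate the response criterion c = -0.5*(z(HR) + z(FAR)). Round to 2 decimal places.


c = -0.5 * (z(HR) + z(FAR))
z(0.81) = 0.8779
z(0.36) = -0.3585
c = -0.5 * (0.8779 + -0.3585)
= -0.5 * 0.5194
= -0.26


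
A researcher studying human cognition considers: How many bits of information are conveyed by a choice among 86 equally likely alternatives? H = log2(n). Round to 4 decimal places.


H = log2(n)
H = log2(86)
= 6.4263


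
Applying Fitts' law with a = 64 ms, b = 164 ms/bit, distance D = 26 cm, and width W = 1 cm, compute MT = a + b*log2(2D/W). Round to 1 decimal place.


MT = 64 + 164 * log2(2*26/1)
2D/W = 52.0
log2(52.0) = 5.7004
MT = 64 + 164 * 5.7004
= 998.9 ms


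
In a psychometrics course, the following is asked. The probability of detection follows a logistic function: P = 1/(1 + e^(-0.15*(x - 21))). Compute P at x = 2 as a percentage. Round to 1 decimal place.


P(x) = 1/(1 + e^(-0.15*(2 - 21)))
Exponent = -0.15 * -19 = 2.85
e^(2.85) = 17.287782
P = 1/(1 + 17.287782) = 0.054681
Percentage = 5.5


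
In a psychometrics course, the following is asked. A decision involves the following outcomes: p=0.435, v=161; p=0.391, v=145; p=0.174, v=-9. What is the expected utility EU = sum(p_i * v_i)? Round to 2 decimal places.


EU = sum(p_i * v_i)
0.435 * 161 = 70.035
0.391 * 145 = 56.695
0.174 * -9 = -1.566
EU = 70.035 + 56.695 + -1.566
= 125.16


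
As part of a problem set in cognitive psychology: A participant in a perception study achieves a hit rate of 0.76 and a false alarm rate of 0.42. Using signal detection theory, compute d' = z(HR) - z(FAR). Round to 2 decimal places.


d' = z(HR) - z(FAR)
z(0.76) = 0.7063
z(0.42) = -0.2019
d' = 0.7063 - -0.2019
= 0.91


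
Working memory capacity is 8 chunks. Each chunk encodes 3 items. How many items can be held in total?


Total items = chunks * items_per_chunk
= 8 * 3
= 24


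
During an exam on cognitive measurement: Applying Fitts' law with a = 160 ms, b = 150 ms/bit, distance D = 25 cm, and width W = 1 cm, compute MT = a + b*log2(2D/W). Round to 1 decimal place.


MT = 160 + 150 * log2(2*25/1)
2D/W = 50.0
log2(50.0) = 5.6439
MT = 160 + 150 * 5.6439
= 1006.6 ms


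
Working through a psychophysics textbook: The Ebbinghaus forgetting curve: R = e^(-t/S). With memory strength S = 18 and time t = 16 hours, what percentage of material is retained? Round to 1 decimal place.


R = e^(-t/S)
-t/S = -16/18 = -0.888889
R = e^(-0.888889) = 0.411112
Percentage = 0.411112 * 100
= 41.1


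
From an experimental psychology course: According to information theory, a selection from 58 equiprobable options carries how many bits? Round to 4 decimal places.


H = log2(n)
H = log2(58)
= 5.8580


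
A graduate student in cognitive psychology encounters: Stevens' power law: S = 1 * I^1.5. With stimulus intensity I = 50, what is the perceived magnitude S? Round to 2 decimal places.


S = 1 * 50^1.5
50^1.5 = 353.5534
S = 1 * 353.5534
= 353.55


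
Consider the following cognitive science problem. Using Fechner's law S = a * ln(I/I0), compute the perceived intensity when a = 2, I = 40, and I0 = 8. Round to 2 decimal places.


S = 2 * ln(40/8)
I/I0 = 5.0
ln(5.0) = 1.6094
S = 2 * 1.6094
= 3.22


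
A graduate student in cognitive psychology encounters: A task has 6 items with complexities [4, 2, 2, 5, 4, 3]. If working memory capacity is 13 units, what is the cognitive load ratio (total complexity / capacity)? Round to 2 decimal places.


Total complexity = 4 + 2 + 2 + 5 + 4 + 3 = 20
Load = total / capacity = 20 / 13
= 1.54


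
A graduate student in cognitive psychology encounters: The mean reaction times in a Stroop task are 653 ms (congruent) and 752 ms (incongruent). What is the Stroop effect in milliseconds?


Stroop effect = RT(incongruent) - RT(congruent)
= 752 - 653
= 99 ms


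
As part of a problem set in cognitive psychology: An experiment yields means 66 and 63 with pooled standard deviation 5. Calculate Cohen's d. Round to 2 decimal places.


Cohen's d = (M1 - M2) / S_pooled
= (66 - 63) / 5
= 3 / 5
= 0.60


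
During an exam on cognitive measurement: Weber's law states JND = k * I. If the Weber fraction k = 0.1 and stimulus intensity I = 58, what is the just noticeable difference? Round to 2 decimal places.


JND = k * I
JND = 0.1 * 58
= 5.80


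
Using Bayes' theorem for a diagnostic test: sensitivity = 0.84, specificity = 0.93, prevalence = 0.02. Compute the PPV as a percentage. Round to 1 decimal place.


PPV = (sens * prev) / (sens * prev + (1-spec) * (1-prev))
Numerator = 0.84 * 0.02 = 0.0168
P(positive and no disease) = (1 - spec) * (1 - prev) = (1 - 0.93) * (1 - 0.02) = 0.0686
Denominator = 0.0168 + 0.0686 = 0.0854
PPV = 0.0168 / 0.0854 = 0.196721
As percentage = 19.7


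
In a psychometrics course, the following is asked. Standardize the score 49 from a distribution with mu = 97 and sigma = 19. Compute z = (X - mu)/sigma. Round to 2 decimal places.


z = (X - mu) / sigma
= (49 - 97) / 19
= -48 / 19
= -2.53


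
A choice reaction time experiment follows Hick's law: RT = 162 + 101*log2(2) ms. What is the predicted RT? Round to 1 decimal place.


RT = 162 + 101 * log2(2)
log2(2) = 1.0
RT = 162 + 101 * 1.0
= 162 + 101.0
= 263.0 ms


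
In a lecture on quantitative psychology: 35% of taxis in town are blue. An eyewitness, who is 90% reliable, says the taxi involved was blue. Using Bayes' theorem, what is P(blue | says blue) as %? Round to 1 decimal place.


P(blue | says blue) = P(says blue | blue)*P(blue) / [P(says blue | blue)*P(blue) + P(says blue | not blue)*P(not blue)]
Numerator = 0.9 * 0.35 = 0.315
False identification = 0.1 * 0.65 = 0.065
P = 0.315 / (0.315 + 0.065)
= 0.315 / 0.38
As percentage = 82.9


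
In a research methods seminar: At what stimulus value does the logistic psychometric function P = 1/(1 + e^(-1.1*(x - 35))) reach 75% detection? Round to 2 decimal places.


At P = 0.75: 0.75 = 1/(1 + e^(-k*(x-x0)))
Solving: e^(-k*(x-x0)) = 1/3
x = x0 + ln(3)/k
ln(3) = 1.0986
x = 35 + 1.0986/1.1
= 35 + 0.9987
= 36.00


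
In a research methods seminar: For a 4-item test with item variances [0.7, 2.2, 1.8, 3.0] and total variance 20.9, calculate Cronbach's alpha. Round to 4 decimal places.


alpha = (k/(k-1)) * (1 - sum(s_i^2)/s_total^2)
sum(item variances) = 7.7
k/(k-1) = 4/3 = 1.333333
1 - 7.7/20.9 = 1 - 0.368421 = 0.631579
alpha = 1.333333 * 0.631579
= 0.8421


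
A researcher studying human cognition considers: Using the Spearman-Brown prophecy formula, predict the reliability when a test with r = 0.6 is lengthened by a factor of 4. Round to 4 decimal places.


r_new = n*r / (1 + (n-1)*r)
Numerator = 4 * 0.6 = 2.4
Denominator = 1 + 3 * 0.6 = 2.8
r_new = 2.4 / 2.8
= 0.8571


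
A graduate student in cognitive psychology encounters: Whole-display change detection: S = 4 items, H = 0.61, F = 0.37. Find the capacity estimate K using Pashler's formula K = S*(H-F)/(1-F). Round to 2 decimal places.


K = S * (H - F) / (1 - F)
H - F = 0.24
1 - F = 0.63
K = 4 * 0.24 / 0.63
= 1.52


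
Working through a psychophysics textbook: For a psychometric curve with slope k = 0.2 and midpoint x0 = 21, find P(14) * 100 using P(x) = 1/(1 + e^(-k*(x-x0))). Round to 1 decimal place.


P(x) = 1/(1 + e^(-0.2*(14 - 21)))
Exponent = -0.2 * -7 = 1.4
e^(1.4) = 4.0552
P = 1/(1 + 4.0552) = 0.197816
Percentage = 19.8


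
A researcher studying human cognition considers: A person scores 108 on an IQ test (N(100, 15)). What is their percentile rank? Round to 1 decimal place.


z = (IQ - mean) / SD
z = (108 - 100) / 15 = 0.5333
Percentile = Phi(0.5333) * 100
Phi(0.5333) = 0.703087
= 70.3


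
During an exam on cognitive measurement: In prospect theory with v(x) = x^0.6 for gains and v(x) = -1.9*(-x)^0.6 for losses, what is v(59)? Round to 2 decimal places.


Since x = 59 >= 0, use v(x) = x^0.6
59^0.6 = 11.5481
v(59) = 11.55


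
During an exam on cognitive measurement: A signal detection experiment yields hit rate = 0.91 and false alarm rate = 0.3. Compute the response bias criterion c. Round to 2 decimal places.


c = -0.5 * (z(HR) + z(FAR))
z(0.91) = 1.3408
z(0.3) = -0.5244
c = -0.5 * (1.3408 + -0.5244)
= -0.5 * 0.8164
= -0.41


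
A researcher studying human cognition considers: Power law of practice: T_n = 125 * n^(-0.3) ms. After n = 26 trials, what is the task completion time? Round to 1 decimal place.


T_n = 125 * 26^(-0.3)
26^(-0.3) = 0.376277
T_n = 125 * 0.376277
= 47.0 ms


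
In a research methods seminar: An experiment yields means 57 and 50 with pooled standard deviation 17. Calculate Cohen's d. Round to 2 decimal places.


Cohen's d = (M1 - M2) / S_pooled
= (57 - 50) / 17
= 7 / 17
= 0.41


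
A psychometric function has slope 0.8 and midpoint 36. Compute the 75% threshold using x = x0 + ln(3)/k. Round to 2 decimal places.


At P = 0.75: 0.75 = 1/(1 + e^(-k*(x-x0)))
Solving: e^(-k*(x-x0)) = 1/3
x = x0 + ln(3)/k
ln(3) = 1.0986
x = 36 + 1.0986/0.8
= 36 + 1.3732
= 37.37


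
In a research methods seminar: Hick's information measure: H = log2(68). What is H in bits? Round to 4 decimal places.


H = log2(n)
H = log2(68)
= 6.0875


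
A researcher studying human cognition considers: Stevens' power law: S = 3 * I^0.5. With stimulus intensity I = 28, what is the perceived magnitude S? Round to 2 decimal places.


S = 3 * 28^0.5
28^0.5 = 5.2915
S = 3 * 5.2915
= 15.87


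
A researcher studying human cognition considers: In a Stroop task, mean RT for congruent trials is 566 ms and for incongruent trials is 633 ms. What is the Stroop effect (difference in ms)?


Stroop effect = RT(incongruent) - RT(congruent)
= 633 - 566
= 67 ms


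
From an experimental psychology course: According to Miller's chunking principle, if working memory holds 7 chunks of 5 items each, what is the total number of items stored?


Total items = chunks * items_per_chunk
= 7 * 5
= 35


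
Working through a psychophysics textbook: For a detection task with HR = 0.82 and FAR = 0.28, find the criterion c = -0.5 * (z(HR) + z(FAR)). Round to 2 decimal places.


c = -0.5 * (z(HR) + z(FAR))
z(0.82) = 0.9154
z(0.28) = -0.5828
c = -0.5 * (0.9154 + -0.5828)
= -0.5 * 0.3326
= -0.17


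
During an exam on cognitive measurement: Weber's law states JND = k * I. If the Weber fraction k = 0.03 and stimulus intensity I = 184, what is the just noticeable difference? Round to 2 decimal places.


JND = k * I
JND = 0.03 * 184
= 5.52


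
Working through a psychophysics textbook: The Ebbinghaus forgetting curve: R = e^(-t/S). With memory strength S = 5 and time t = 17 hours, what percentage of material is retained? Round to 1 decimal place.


R = e^(-t/S)
-t/S = -17/5 = -3.4
R = e^(-3.4) = 0.033373
Percentage = 0.033373 * 100
= 3.3


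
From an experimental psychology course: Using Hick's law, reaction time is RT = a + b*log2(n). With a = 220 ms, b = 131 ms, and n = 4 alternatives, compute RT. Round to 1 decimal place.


RT = 220 + 131 * log2(4)
log2(4) = 2.0
RT = 220 + 131 * 2.0
= 220 + 262.0
= 482.0 ms


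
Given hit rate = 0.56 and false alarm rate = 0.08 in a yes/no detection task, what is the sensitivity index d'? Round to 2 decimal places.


d' = z(HR) - z(FAR)
z(0.56) = 0.151
z(0.08) = -1.4051
d' = 0.151 - -1.4051
= 1.56


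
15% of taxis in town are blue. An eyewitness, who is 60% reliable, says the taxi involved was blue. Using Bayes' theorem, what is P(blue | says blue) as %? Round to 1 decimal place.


P(blue | says blue) = P(says blue | blue)*P(blue) / [P(says blue | blue)*P(blue) + P(says blue | not blue)*P(not blue)]
Numerator = 0.6 * 0.15 = 0.09
False identification = 0.4 * 0.85 = 0.34
P = 0.09 / (0.09 + 0.34)
= 0.09 / 0.43
As percentage = 20.9


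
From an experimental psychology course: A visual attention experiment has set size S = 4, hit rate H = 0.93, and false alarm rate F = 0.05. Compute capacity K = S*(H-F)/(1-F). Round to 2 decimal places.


K = S * (H - F) / (1 - F)
H - F = 0.88
1 - F = 0.95
K = 4 * 0.88 / 0.95
= 3.71


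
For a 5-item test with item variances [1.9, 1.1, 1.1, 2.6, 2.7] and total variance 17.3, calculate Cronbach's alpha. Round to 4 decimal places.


alpha = (k/(k-1)) * (1 - sum(s_i^2)/s_total^2)
sum(item variances) = 9.4
k/(k-1) = 5/4 = 1.25
1 - 9.4/17.3 = 1 - 0.543353 = 0.456647
alpha = 1.25 * 0.456647
= 0.5708


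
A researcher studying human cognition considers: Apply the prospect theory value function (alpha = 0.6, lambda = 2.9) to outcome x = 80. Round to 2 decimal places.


Since x = 80 >= 0, use v(x) = x^0.6
80^0.6 = 13.8629
v(80) = 13.86


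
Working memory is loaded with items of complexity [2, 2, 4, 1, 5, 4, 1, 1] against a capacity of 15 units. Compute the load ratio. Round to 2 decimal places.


Total complexity = 2 + 2 + 4 + 1 + 5 + 4 + 1 + 1 = 20
Load = total / capacity = 20 / 15
= 1.33


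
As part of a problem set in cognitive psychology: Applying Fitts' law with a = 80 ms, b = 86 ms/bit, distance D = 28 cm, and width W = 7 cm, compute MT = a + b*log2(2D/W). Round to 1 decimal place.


MT = 80 + 86 * log2(2*28/7)
2D/W = 8.0
log2(8.0) = 3.0
MT = 80 + 86 * 3.0
= 338.0 ms


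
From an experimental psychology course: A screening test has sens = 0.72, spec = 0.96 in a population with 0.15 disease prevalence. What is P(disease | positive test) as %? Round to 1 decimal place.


PPV = (sens * prev) / (sens * prev + (1-spec) * (1-prev))
Numerator = 0.72 * 0.15 = 0.108
P(positive and no disease) = (1 - spec) * (1 - prev) = (1 - 0.96) * (1 - 0.15) = 0.034
Denominator = 0.108 + 0.034 = 0.142
PPV = 0.108 / 0.142 = 0.760563
As percentage = 76.1


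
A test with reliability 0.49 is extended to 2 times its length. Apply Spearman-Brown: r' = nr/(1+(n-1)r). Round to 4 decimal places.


r_new = n*r / (1 + (n-1)*r)
Numerator = 2 * 0.49 = 0.98
Denominator = 1 + 1 * 0.49 = 1.49
r_new = 0.98 / 1.49
= 0.6577


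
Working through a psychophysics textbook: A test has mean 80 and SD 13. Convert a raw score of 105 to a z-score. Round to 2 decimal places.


z = (X - mu) / sigma
= (105 - 80) / 13
= 25 / 13
= 1.92


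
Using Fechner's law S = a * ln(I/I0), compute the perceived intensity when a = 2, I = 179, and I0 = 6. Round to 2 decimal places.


S = 2 * ln(179/6)
I/I0 = 29.833333
ln(29.833333) = 3.3956
S = 2 * 3.3956
= 6.79


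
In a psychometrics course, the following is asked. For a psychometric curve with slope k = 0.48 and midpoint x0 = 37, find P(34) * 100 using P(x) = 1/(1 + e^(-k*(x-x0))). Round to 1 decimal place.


P(x) = 1/(1 + e^(-0.48*(34 - 37)))
Exponent = -0.48 * -3 = 1.44
e^(1.44) = 4.220696
P = 1/(1 + 4.220696) = 0.191545
Percentage = 19.2


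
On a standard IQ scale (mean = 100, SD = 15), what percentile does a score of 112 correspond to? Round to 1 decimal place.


z = (IQ - mean) / SD
z = (112 - 100) / 15 = 0.8
Percentile = Phi(0.8) * 100
Phi(0.8) = 0.788145
= 78.8


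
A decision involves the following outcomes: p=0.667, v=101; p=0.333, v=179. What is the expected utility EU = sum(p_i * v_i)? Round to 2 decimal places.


EU = sum(p_i * v_i)
0.667 * 101 = 67.367
0.333 * 179 = 59.607
EU = 67.367 + 59.607
= 126.97


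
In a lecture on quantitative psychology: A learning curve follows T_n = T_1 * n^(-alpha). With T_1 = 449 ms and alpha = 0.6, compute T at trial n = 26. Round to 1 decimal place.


T_n = 449 * 26^(-0.6)
26^(-0.6) = 0.141585
T_n = 449 * 0.141585
= 63.6 ms


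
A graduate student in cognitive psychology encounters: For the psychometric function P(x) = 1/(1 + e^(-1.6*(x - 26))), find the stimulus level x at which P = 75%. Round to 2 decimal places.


At P = 0.75: 0.75 = 1/(1 + e^(-k*(x-x0)))
Solving: e^(-k*(x-x0)) = 1/3
x = x0 + ln(3)/k
ln(3) = 1.0986
x = 26 + 1.0986/1.6
= 26 + 0.6866
= 26.69


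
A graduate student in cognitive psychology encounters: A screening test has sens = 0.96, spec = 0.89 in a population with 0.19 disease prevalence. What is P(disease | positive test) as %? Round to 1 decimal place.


PPV = (sens * prev) / (sens * prev + (1-spec) * (1-prev))
Numerator = 0.96 * 0.19 = 0.1824
P(positive and no disease) = (1 - spec) * (1 - prev) = (1 - 0.89) * (1 - 0.19) = 0.0891
Denominator = 0.1824 + 0.0891 = 0.2715
PPV = 0.1824 / 0.2715 = 0.671823
As percentage = 67.2


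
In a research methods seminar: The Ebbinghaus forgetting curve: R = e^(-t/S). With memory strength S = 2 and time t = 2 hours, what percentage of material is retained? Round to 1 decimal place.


R = e^(-t/S)
-t/S = -2/2 = -1.0
R = e^(-1.0) = 0.367879
Percentage = 0.367879 * 100
= 36.8


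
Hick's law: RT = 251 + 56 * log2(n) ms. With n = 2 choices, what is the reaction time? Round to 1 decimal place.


RT = 251 + 56 * log2(2)
log2(2) = 1.0
RT = 251 + 56 * 1.0
= 251 + 56.0
= 307.0 ms


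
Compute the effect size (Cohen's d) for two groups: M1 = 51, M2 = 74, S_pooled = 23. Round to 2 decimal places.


Cohen's d = (M1 - M2) / S_pooled
= (51 - 74) / 23
= -23 / 23
= -1.00


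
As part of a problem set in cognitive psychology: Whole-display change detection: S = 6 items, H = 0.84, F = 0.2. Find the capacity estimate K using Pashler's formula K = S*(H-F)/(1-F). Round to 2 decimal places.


K = S * (H - F) / (1 - F)
H - F = 0.64
1 - F = 0.8
K = 6 * 0.64 / 0.8
= 4.80


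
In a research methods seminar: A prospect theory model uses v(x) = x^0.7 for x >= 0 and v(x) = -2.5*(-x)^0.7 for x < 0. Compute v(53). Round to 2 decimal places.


Since x = 53 >= 0, use v(x) = x^0.7
53^0.7 = 16.1062
v(53) = 16.11


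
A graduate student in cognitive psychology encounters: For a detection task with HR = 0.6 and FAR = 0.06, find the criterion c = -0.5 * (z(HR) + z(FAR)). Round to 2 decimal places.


c = -0.5 * (z(HR) + z(FAR))
z(0.6) = 0.2533
z(0.06) = -1.5548
c = -0.5 * (0.2533 + -1.5548)
= -0.5 * -1.3015
= 0.65


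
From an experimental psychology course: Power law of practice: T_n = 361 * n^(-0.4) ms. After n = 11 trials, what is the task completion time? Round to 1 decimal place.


T_n = 361 * 11^(-0.4)
11^(-0.4) = 0.383215
T_n = 361 * 0.383215
= 138.3 ms


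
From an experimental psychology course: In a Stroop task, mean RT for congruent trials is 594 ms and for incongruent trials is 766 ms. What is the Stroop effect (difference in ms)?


Stroop effect = RT(incongruent) - RT(congruent)
= 766 - 594
= 172 ms


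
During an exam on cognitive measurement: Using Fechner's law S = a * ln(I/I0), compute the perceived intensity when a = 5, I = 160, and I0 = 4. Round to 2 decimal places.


S = 5 * ln(160/4)
I/I0 = 40.0
ln(40.0) = 3.6889
S = 5 * 3.6889
= 18.44


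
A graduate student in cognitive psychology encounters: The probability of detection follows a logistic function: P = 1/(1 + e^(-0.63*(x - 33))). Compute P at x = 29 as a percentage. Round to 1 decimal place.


P(x) = 1/(1 + e^(-0.63*(29 - 33)))
Exponent = -0.63 * -4 = 2.52
e^(2.52) = 12.428597
P = 1/(1 + 12.428597) = 0.074468
Percentage = 7.4


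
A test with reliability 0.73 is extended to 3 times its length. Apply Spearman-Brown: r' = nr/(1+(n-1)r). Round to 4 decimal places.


r_new = n*r / (1 + (n-1)*r)
Numerator = 3 * 0.73 = 2.19
Denominator = 1 + 2 * 0.73 = 2.46
r_new = 2.19 / 2.46
= 0.8902


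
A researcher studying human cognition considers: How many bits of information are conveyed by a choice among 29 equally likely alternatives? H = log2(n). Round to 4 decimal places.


H = log2(n)
H = log2(29)
= 4.8580


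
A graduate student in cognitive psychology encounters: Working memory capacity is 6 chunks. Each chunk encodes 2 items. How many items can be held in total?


Total items = chunks * items_per_chunk
= 6 * 2
= 12


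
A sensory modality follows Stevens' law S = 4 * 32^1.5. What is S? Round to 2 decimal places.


S = 4 * 32^1.5
32^1.5 = 181.0193
S = 4 * 181.0193
= 724.08


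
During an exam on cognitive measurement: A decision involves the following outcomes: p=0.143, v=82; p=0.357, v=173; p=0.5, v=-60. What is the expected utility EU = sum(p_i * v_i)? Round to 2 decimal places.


EU = sum(p_i * v_i)
0.143 * 82 = 11.726
0.357 * 173 = 61.761
0.5 * -60 = -30.0
EU = 11.726 + 61.761 + -30.0
= 43.49


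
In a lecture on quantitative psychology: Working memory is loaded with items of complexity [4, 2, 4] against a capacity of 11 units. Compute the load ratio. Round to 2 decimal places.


Total complexity = 4 + 2 + 4 = 10
Load = total / capacity = 10 / 11
= 0.91


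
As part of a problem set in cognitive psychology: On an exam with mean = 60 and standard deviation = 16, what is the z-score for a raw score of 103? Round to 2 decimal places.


z = (X - mu) / sigma
= (103 - 60) / 16
= 43 / 16
= 2.69


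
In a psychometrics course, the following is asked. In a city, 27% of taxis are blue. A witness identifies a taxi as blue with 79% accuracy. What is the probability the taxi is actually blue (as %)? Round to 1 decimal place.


P(blue | says blue) = P(says blue | blue)*P(blue) / [P(says blue | blue)*P(blue) + P(says blue | not blue)*P(not blue)]
Numerator = 0.79 * 0.27 = 0.2133
False identification = 0.21 * 0.73 = 0.1533
P = 0.2133 / (0.2133 + 0.1533)
= 0.2133 / 0.3666
As percentage = 58.2


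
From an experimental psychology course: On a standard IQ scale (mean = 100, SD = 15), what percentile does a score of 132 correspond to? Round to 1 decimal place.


z = (IQ - mean) / SD
z = (132 - 100) / 15 = 2.1333
Percentile = Phi(2.1333) * 100
Phi(2.1333) = 0.98355
= 98.4


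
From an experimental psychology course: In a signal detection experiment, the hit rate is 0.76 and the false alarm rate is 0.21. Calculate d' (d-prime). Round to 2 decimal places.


d' = z(HR) - z(FAR)
z(0.76) = 0.7063
z(0.21) = -0.8064
d' = 0.7063 - -0.8064
= 1.51


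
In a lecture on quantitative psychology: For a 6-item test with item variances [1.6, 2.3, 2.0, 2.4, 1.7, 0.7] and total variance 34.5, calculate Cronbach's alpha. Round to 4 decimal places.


alpha = (k/(k-1)) * (1 - sum(s_i^2)/s_total^2)
sum(item variances) = 10.7
k/(k-1) = 6/5 = 1.2
1 - 10.7/34.5 = 1 - 0.310145 = 0.689855
alpha = 1.2 * 0.689855
= 0.8278


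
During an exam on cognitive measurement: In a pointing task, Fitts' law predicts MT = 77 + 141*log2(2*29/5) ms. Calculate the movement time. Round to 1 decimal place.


MT = 77 + 141 * log2(2*29/5)
2D/W = 11.6
log2(11.6) = 3.5361
MT = 77 + 141 * 3.5361
= 575.6 ms


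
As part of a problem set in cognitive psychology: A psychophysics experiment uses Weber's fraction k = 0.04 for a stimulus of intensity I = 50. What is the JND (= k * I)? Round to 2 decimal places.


JND = k * I
JND = 0.04 * 50
= 2.00


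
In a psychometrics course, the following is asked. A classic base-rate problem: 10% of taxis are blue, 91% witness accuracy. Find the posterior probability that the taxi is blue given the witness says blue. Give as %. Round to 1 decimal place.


P(blue | says blue) = P(says blue | blue)*P(blue) / [P(says blue | blue)*P(blue) + P(says blue | not blue)*P(not blue)]
Numerator = 0.91 * 0.1 = 0.091
False identification = 0.09 * 0.9 = 0.081
P = 0.091 / (0.091 + 0.081)
= 0.091 / 0.172
As percentage = 52.9


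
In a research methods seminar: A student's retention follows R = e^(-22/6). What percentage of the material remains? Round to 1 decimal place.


R = e^(-t/S)
-t/S = -22/6 = -3.666667
R = e^(-3.666667) = 0.025562
Percentage = 0.025562 * 100
= 2.6


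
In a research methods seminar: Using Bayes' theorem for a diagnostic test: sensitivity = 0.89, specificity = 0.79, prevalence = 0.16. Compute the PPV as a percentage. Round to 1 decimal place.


PPV = (sens * prev) / (sens * prev + (1-spec) * (1-prev))
Numerator = 0.89 * 0.16 = 0.1424
P(positive and no disease) = (1 - spec) * (1 - prev) = (1 - 0.79) * (1 - 0.16) = 0.1764
Denominator = 0.1424 + 0.1764 = 0.3188
PPV = 0.1424 / 0.3188 = 0.446675
As percentage = 44.7


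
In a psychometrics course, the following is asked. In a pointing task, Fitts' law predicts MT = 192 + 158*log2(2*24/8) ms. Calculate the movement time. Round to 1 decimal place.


MT = 192 + 158 * log2(2*24/8)
2D/W = 6.0
log2(6.0) = 2.585
MT = 192 + 158 * 2.585
= 600.4 ms


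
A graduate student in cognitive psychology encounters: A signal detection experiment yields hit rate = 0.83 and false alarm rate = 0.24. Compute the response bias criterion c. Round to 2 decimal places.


c = -0.5 * (z(HR) + z(FAR))
z(0.83) = 0.9542
z(0.24) = -0.7063
c = -0.5 * (0.9542 + -0.7063)
= -0.5 * 0.2479
= -0.12


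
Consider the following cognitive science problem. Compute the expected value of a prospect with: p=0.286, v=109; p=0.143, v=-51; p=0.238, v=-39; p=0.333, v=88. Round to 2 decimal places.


EU = sum(p_i * v_i)
0.286 * 109 = 31.174
0.143 * -51 = -7.293
0.238 * -39 = -9.282
0.333 * 88 = 29.304
EU = 31.174 + -7.293 + -9.282 + 29.304
= 43.90


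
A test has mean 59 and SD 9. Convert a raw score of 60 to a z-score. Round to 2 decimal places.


z = (X - mu) / sigma
= (60 - 59) / 9
= 1 / 9
= 0.11


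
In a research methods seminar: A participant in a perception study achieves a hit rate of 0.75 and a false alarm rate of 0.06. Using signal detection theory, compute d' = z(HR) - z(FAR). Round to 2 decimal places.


d' = z(HR) - z(FAR)
z(0.75) = 0.6745
z(0.06) = -1.5548
d' = 0.6745 - -1.5548
= 2.23


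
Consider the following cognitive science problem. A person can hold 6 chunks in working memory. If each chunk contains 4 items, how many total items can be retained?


Total items = chunks * items_per_chunk
= 6 * 4
= 24


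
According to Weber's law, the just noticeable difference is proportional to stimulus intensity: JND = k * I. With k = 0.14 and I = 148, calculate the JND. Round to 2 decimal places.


JND = k * I
JND = 0.14 * 148
= 20.72


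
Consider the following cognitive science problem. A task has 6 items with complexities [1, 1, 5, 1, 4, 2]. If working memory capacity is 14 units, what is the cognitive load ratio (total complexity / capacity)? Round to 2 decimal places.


Total complexity = 1 + 1 + 5 + 1 + 4 + 2 = 14
Load = total / capacity = 14 / 14
= 1.00


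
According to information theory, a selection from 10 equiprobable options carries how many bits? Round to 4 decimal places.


H = log2(n)
H = log2(10)
= 3.3219


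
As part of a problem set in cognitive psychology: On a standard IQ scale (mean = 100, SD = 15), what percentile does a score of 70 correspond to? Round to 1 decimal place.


z = (IQ - mean) / SD
z = (70 - 100) / 15 = -2.0
Percentile = Phi(-2.0) * 100
Phi(-2.0) = 0.02275
= 2.3


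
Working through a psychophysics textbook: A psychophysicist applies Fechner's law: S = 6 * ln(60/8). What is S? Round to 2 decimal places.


S = 6 * ln(60/8)
I/I0 = 7.5
ln(7.5) = 2.0149
S = 6 * 2.0149
= 12.09


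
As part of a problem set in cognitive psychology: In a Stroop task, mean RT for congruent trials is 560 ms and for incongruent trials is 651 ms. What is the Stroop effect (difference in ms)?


Stroop effect = RT(incongruent) - RT(congruent)
= 651 - 560
= 91 ms
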